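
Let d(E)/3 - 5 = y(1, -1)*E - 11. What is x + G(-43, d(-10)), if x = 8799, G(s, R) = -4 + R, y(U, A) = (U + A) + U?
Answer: 8747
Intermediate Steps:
y(U, A) = A + 2*U (y(U, A) = (A + U) + U = A + 2*U)
d(E) = -18 + 3*E (d(E) = 15 + 3*((-1 + 2*1)*E - 11) = 15 + 3*((-1 + 2)*E - 11) = 15 + 3*(1*E - 11) = 15 + 3*(E - 11) = 15 + 3*(-11 + E) = 15 + (-33 + 3*E) = -18 + 3*E)
x + G(-43, d(-10)) = 8799 + (-4 + (-18 + 3*(-10))) = 8799 + (-4 + (-18 - 30)) = 8799 + (-4 - 48) = 8799 - 52 = 8747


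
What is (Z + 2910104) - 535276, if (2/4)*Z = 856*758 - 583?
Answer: 3671358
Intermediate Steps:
Z = 1296530 (Z = 2*(856*758 - 583) = 2*(648848 - 583) = 2*648265 = 1296530)
(Z + 2910104) - 535276 = (1296530 + 2910104) - 535276 = 4206634 - 535276 = 3671358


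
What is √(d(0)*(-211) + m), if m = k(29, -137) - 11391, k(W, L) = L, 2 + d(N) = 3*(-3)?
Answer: 3*I*√1023 ≈ 95.953*I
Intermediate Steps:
d(N) = -11 (d(N) = -2 + 3*(-3) = -2 - 9 = -11)
m = -11528 (m = -137 - 11391 = -11528)
√(d(0)*(-211) + m) = √(-11*(-211) - 11528) = √(2321 - 11528) = √(-9207) = 3*I*√1023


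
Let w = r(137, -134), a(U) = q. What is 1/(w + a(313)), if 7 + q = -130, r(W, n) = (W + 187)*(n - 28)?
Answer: -1/52625 ≈ -1.9002e-5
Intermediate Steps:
r(W, n) = (-28 + n)*(187 + W) (r(W, n) = (187 + W)*(-28 + n) = (-28 + n)*(187 + W))
q = -137 (q = -7 - 130 = -137)
a(U) = -137
w = -52488 (w = -5236 - 28*137 + 187*(-134) + 137*(-134) = -5236 - 3836 - 25058 - 18358 = -52488)
1/(w + a(313)) = 1/(-52488 - 137) = 1/(-52625) = -1/52625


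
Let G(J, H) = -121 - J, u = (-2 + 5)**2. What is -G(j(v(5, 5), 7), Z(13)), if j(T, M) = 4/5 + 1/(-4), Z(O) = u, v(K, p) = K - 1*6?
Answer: 2431/20 ≈ 121.55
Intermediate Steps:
u = 9 (u = 3**2 = 9)
v(K, p) = -6 + K (v(K, p) = K - 6 = -6 + K)
Z(O) = 9
j(T, M) = 11/20 (j(T, M) = 4*(1/5) + 1*(-1/4) = 4/5 - 1/4 = 11/20)
-G(j(v(5, 5), 7), Z(13)) = -(-121 - 1*11/20) = -(-121 - 11/20) = -1*(-2431/20) = 2431/20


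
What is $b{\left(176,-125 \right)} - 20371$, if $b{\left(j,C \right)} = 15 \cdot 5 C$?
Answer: $-29746$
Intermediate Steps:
$b{\left(j,C \right)} = 75 C$
$b{\left(176,-125 \right)} - 20371 = 75 \left(-125\right) - 20371 = -9375 - 20371 = -29746$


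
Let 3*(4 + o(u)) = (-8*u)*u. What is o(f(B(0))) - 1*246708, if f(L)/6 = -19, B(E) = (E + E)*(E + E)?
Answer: -281368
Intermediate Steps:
B(E) = 4*E**2 (B(E) = (2*E)*(2*E) = 4*E**2)
f(L) = -114 (f(L) = 6*(-19) = -114)
o(u) = -4 - 8*u**2/3 (o(u) = -4 + ((-8*u)*u)/3 = -4 + (-8*u**2)/3 = -4 - 8*u**2/3)
o(f(B(0))) - 1*246708 = (-4 - 8/3*(-114)**2) - 1*246708 = (-4 - 8/3*12996) - 246708 = (-4 - 34656) - 246708 = -34660 - 246708 = -281368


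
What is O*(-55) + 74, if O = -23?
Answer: 1339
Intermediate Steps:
O*(-55) + 74 = -23*(-55) + 74 = 1265 + 74 = 1339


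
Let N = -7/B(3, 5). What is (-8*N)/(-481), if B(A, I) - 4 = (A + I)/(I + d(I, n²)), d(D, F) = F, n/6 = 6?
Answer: -18214/626743 ≈ -0.029061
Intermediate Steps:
n = 36 (n = 6*6 = 36)
B(A, I) = 4 + (A + I)/(1296 + I) (B(A, I) = 4 + (A + I)/(I + 36²) = 4 + (A + I)/(I + 1296) = 4 + (A + I)/(1296 + I))
N = -9107/5212 (N = -7*(1296 + 5)/(5184 + 3 + 5*5) = -7*1301/(5184 + 3 + 25) = -7/((1/1301)*5212) = -7/5212/1301 = -7*1301/5212 = -9107/5212 ≈ -1.7473)
(-8*N)/(-481) = (-8*(-9107/5212))/(-481) = -1/481*18214/1303 = -18214/626743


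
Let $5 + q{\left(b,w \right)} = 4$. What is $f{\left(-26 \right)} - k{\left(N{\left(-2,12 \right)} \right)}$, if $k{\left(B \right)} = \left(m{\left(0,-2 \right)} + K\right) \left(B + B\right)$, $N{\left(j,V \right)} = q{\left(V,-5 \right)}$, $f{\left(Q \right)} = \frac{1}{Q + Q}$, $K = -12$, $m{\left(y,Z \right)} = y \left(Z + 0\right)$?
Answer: $- \frac{1249}{52} \approx -24.019$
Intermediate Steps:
$q{\left(b,w \right)} = -1$ ($q{\left(b,w \right)} = -5 + 4 = -1$)
$m{\left(y,Z \right)} = Z y$ ($m{\left(y,Z \right)} = y Z = Z y$)
$f{\left(Q \right)} = \frac{1}{2 Q}$
$N{\left(j,V \right)} = -1$
$k{\left(B \right)} = - 24 B$ ($k{\left(B \right)} = \left(\left(-2\right) 0 - 12\right) \left(B + B\right) = \left(0 - 12\right) 2 B = - 12 \cdot 2 B = - 24 B$)
$f{\left(-26 \right)} - k{\left(N{\left(-2,12 \right)} \right)} = \frac{1}{2 \left(-26\right)} - \left(-24\right) \left(-1\right) = \frac{1}{2} \left(- \frac{1}{26}\right) - 24 = - \frac{1}{52} - 24 = - \frac{1249}{52}$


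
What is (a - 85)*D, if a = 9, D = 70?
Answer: -5320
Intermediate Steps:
(a - 85)*D = (9 - 85)*70 = -76*70 = -5320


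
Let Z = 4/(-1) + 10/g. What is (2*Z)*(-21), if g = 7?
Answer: 108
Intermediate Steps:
Z = -18/7 (Z = 4/(-1) + 10/7 = 4*(-1) + 10*(1/7) = -4 + 10/7 = -18/7 ≈ -2.5714)
(2*Z)*(-21) = (2*(-18/7))*(-21) = -36/7*(-21) = 108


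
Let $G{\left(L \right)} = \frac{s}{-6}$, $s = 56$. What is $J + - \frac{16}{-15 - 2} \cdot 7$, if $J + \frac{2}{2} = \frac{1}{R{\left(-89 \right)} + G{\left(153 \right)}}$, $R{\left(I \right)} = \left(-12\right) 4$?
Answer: $\frac{16289}{2924} \approx 5.5708$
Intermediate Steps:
$R{\left(I \right)} = -48$
$G{\left(L \right)} = - \frac{28}{3}$ ($G{\left(L \right)} = \frac{56}{-6} = 56 \left(- \frac{1}{6}\right) = - \frac{28}{3}$)
$J = - \frac{175}{172}$ ($J = -1 + \frac{1}{-48 - \frac{28}{3}} = -1 + \frac{1}{- \frac{172}{3}} = -1 - \frac{3}{172} = - \frac{175}{172} \approx -1.0174$)
$J + - \frac{16}{-15 - 2} \cdot 7 = - \frac{175}{172} + - \frac{16}{-15 - 2} \cdot 7 = - \frac{175}{172} + - \frac{16}{-17} \cdot 7 = - \frac{175}{172} + \left(-16\right) \left(- \frac{1}{17}\right) 7 = - \frac{175}{172} + \frac{16}{17} \cdot 7 = - \frac{175}{172} + \frac{112}{17} = \frac{16289}{2924}$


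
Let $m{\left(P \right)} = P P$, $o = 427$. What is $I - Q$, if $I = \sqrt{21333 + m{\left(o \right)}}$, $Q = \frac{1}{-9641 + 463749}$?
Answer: $- \frac{1}{454108} + \sqrt{203662} \approx 451.29$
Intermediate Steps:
$m{\left(P \right)} = P^{2}$
$Q = \frac{1}{454108} \approx 2.2021 \cdot 10^{-6}$
$I = \sqrt{203662}$ ($I = \sqrt{21333 + 427^{2}} = \sqrt{21333 + 182329} = \sqrt{203662} \approx 451.29$)
$I - Q = \sqrt{203662} - \frac{1}{454108} = - \frac{1}{454108} + \sqrt{203662}$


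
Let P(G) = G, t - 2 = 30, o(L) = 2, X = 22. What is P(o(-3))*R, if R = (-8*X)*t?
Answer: -11264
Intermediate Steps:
t = 32 (t = 2 + 30 = 32)
R = -5632 (R = -8*22*32 = -176*32 = -5632)
P(o(-3))*R = 2*(-5632) = -11264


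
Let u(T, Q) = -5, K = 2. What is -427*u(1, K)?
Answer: 2135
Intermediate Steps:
-427*u(1, K) = -427*(-5) = 2135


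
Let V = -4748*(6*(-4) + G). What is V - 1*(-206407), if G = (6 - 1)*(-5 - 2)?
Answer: 486539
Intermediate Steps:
G = -35 (G = 5*(-7) = -35)
V = 280132 (V = -4748*(6*(-4) - 35) = -4748*(-24 - 35) = -4748*(-59) = 280132)
V - 1*(-206407) = 280132 - 1*(-206407) = 280132 + 206407 = 486539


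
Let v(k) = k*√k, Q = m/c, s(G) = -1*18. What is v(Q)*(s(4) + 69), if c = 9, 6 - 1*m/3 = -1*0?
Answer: 102*√2 ≈ 144.25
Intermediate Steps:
m = 18 (m = 18 - (-3)*0 = 18 - 3*0 = 18 + 0 = 18)
s(G) = -18
Q = 2 (Q = 18/9 = 18*(⅑) = 2)
v(k) = k^(3/2)
v(Q)*(s(4) + 69) = 2^(3/2)*(-18 + 69) = (2*√2)*51 = 102*√2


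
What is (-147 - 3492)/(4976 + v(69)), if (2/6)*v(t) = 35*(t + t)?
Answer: -3639/19466 ≈ -0.18694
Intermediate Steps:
v(t) = 210*t (v(t) = 3*(35*(t + t)) = 3*(35*(2*t)) = 3*(70*t) = 210*t)
(-147 - 3492)/(4976 + v(69)) = (-147 - 3492)/(4976 + 210*69) = -3639/(4976 + 14490) = -3639/19466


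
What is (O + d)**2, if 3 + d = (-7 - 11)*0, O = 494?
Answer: 241081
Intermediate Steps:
d = -3 (d = -3 + (-7 - 11)*0 = -3 - 18*0 = -3 + 0 = -3)
(O + d)**2 = (494 - 3)**2 = 491**2 = 241081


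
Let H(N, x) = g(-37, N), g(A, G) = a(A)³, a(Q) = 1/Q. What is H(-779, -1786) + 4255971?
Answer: 215577699062/50653 ≈ 4.2560e+6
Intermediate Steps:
a(Q) = 1/Q
g(A, G) = A⁻³ (g(A, G) = (1/A)³ = A⁻³)
H(N, x) = -1/50653 (H(N, x) = (-37)⁻³ = -1/50653)
H(-779, -1786) + 4255971 = -1/50653 + 4255971 = 215577699062/50653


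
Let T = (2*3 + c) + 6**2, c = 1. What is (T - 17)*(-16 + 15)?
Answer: -26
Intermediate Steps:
T = 43 (T = (2*3 + 1) + 6**2 = (6 + 1) + 36 = 7 + 36 = 43)
(T - 17)*(-16 + 15) = (43 - 17)*(-16 + 15) = 26*(-1) = -26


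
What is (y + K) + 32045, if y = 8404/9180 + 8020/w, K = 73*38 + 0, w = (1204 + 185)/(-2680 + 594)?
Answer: 24200884078/1062585 ≈ 22775.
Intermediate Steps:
w = -1389/2086 (w = 1389/(-2086) = 1389*(-1/2086) = -1389/2086 ≈ -0.66587)
K = 2774 (K = 2774 + 0 = 2774)
y = -12797263037/1062585 (y = 8404/9180 + 8020/(-1389/2086) = 8404*(1/9180) + 8020*(-2086/1389) = 2101/2295 - 16729720/1389 = -12797263037/1062585 ≈ -12044.)
(y + K) + 32045 = (-12797263037/1062585 + 2774) + 32045 = -9849652247/1062585 + 32045 = 24200884078/1062585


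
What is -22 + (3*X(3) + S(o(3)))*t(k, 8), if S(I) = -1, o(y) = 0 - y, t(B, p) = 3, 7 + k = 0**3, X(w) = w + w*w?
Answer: 83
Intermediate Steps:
X(w) = w + w**2
k = -7 (k = -7 + 0**3 = -7 + 0 = -7)
o(y) = -y
-22 + (3*X(3) + S(o(3)))*t(k, 8) = -22 + (3*(3*(1 + 3)) - 1)*3 = -22 + (3*(3*4) - 1)*3 = -22 + (3*12 - 1)*3 = -22 + (36 - 1)*3 = -22 + 35*3 = -22 + 105 = 83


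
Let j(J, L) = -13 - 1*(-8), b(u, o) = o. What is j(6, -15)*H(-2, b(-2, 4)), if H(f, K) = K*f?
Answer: 40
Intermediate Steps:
j(J, L) = -5 (j(J, L) = -13 + 8 = -5)
j(6, -15)*H(-2, b(-2, 4)) = -20*(-2) = -5*(-8) = 40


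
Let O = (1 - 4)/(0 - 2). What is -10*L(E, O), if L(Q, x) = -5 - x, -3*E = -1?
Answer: 65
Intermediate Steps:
E = ⅓ (E = -⅓*(-1) = ⅓ ≈ 0.33333)
O = 3/2 (O = -3/(-2) = -3*(-½) = 3/2 ≈ 1.5000)
-10*L(E, O) = -10*(-5 - 1*3/2) = -10*(-5 - 3/2) = -10*(-13/2) = 65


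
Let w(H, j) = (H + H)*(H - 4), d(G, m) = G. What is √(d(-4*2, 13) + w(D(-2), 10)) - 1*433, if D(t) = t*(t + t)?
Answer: -433 + 2*√14 ≈ -425.52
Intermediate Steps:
D(t) = 2*t² (D(t) = t*(2*t) = 2*t²)
w(H, j) = 2*H*(-4 + H) (w(H, j) = (2*H)*(-4 + H) = 2*H*(-4 + H))
√(d(-4*2, 13) + w(D(-2), 10)) - 1*433 = √(-4*2 + 2*(2*(-2)²)*(-4 + 2*(-2)²)) - 1*433 = √(-8 + 2*(2*4)*(-4 + 2*4)) - 433 = √(-8 + 2*8*(-4 + 8)) - 433 = √(-8 + 2*8*4) - 433 = √(-8 + 64) - 433 = √56 - 433 = 2*√14 - 433 = -433 + 2*√14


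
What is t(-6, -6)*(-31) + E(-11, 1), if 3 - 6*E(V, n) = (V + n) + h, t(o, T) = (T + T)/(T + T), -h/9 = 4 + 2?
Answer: -119/6 ≈ -19.833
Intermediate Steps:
h = -54 (h = -9*(4 + 2) = -9*6 = -54)
t(o, T) = 1 (t(o, T) = (2*T)/((2*T)) = (2*T)*(1/(2*T)) = 1)
E(V, n) = 19/2 - V/6 - n/6 (E(V, n) = 1/2 - ((V + n) - 54)/6 = 1/2 - (-54 + V + n)/6 = 1/2 + (9 - V/6 - n/6) = 19/2 - V/6 - n/6)
t(-6, -6)*(-31) + E(-11, 1) = 1*(-31) + (19/2 - 1/6*(-11) - 1/6*1) = -31 + (19/2 + 11/6 - 1/6) = -31 + 67/6 = -119/6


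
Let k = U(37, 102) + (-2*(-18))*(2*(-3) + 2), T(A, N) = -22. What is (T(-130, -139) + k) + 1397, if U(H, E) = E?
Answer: 1333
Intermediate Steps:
k = -42 (k = 102 + (-2*(-18))*(2*(-3) + 2) = 102 + 36*(-6 + 2) = 102 + 36*(-4) = 102 - 144 = -42)
(T(-130, -139) + k) + 1397 = (-22 - 42) + 1397 = -64 + 1397 = 1333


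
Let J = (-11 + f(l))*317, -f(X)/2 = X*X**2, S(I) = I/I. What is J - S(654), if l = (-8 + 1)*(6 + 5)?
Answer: 289438434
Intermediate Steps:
S(I) = 1
l = -77 (l = -7*11 = -77)
f(X) = -2*X**3 (f(X) = -2*X*X**2 = -2*X**3)
J = 289438435 (J = (-11 - 2*(-77)**3)*317 = (-11 - 2*(-456533))*317 = (-11 + 913066)*317 = 913055*317 = 289438435)
J - S(654) = 289438435 - 1*1 = 289438435 - 1 = 289438434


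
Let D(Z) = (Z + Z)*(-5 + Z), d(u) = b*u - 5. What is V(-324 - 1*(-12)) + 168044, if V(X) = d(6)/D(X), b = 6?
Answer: 33240447583/197808 ≈ 1.6804e+5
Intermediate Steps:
d(u) = -5 + 6*u (d(u) = 6*u - 5 = -5 + 6*u)
D(Z) = 2*Z*(-5 + Z) (D(Z) = (2*Z)*(-5 + Z) = 2*Z*(-5 + Z))
V(X) = 31/(2*X*(-5 + X)) (V(X) = (-5 + 6*6)/((2*X*(-5 + X))) = (-5 + 36)*(1/(2*X*(-5 + X))) = 31*(1/(2*X*(-5 + X))) = 31/(2*X*(-5 + X)))
V(-324 - 1*(-12)) + 168044 = 31/(2*(-324 - 1*(-12))*(-5 + (-324 - 1*(-12)))) + 168044 = 31/(2*(-324 + 12)*(-5 + (-324 + 12))) + 168044 = (31/2)/(-312*(-5 - 312)) + 168044 = (31/2)*(-1/312)/(-317) + 168044 = (31/2)*(-1/312)*(-1/317) + 168044 = 31/197808 + 168044 = 33240447583/197808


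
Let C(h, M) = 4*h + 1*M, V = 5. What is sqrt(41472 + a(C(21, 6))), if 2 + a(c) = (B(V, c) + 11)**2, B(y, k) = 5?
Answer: sqrt(41726) ≈ 204.27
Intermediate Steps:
C(h, M) = M + 4*h (C(h, M) = 4*h + M = M + 4*h)
a(c) = 254 (a(c) = -2 + (5 + 11)**2 = -2 + 16**2 = -2 + 256 = 254)
sqrt(41472 + a(C(21, 6))) = sqrt(41472 + 254) = sqrt(41726)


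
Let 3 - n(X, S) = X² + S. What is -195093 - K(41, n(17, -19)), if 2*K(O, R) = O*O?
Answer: -391867/2 ≈ -1.9593e+5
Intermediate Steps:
n(X, S) = 3 - S - X² (n(X, S) = 3 - (X² + S) = 3 - (S + X²) = 3 + (-S - X²) = 3 - S - X²)
K(O, R) = O²/2 (K(O, R) = (O*O)/2 = O²/2)
-195093 - K(41, n(17, -19)) = -195093 - 41²/2 = -195093 - 1681/2 = -391867/2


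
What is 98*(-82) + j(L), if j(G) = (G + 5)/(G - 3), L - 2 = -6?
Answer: -56253/7 ≈ -8036.1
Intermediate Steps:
L = -4 (L = 2 - 6 = -4)
j(G) = (5 + G)/(-3 + G)
98*(-82) + j(L) = 98*(-82) + (5 - 4)/(-3 - 4) = -8036 + 1/(-7) = -8036 - ⅐*1 = -8036 - ⅐ = -56253/7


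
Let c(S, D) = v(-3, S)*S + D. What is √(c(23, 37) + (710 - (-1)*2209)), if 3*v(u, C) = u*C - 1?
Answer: √21774/3 ≈ 49.187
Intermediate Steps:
v(u, C) = -⅓ + C*u/3 (v(u, C) = (u*C - 1)/3 = (C*u - 1)/3 = (-1 + C*u)/3 = -⅓ + C*u/3)
c(S, D) = D + S*(-⅓ - S) (c(S, D) = (-⅓ + (⅓)*S*(-3))*S + D = (-⅓ - S)*S + D = S*(-⅓ - S) + D = D + S*(-⅓ - S))
√(c(23, 37) + (710 - (-1)*2209)) = √((37 - 1*23² - ⅓*23) + (710 - (-1)*2209)) = √((37 - 1*529 - 23/3) + (710 - 1*(-2209))) = √((37 - 529 - 23/3) + (710 + 2209)) = √(-1499/3 + 2919) = √(7258/3) = √21774/3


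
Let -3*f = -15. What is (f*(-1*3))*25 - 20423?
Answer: -20798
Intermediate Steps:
f = 5 (f = -⅓*(-15) = 5)
(f*(-1*3))*25 - 20423 = (5*(-1*3))*25 - 20423 = (5*(-3))*25 - 20423 = -15*25 - 20423 = -375 - 20423 = -20798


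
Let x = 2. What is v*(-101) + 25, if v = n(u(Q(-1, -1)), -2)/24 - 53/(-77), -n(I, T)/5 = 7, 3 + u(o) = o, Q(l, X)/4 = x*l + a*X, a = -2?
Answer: 189923/1848 ≈ 102.77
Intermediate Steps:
Q(l, X) = -8*X + 8*l (Q(l, X) = 4*(2*l - 2*X) = 4*(-2*X + 2*l) = -8*X + 8*l)
u(o) = -3 + o
n(I, T) = -35 (n(I, T) = -5*7 = -35)
v = -1423/1848 (v = -35/24 - 53/(-77) = -35*1/24 - 53*(-1/77) = -35/24 + 53/77 = -1423/1848 ≈ -0.77002)
v*(-101) + 25 = -1423/1848*(-101) + 25 = 143723/1848 + 25 = 189923/1848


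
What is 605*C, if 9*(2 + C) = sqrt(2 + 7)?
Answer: -3025/3 ≈ -1008.3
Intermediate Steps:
C = -5/3 (C = -2 + sqrt(2 + 7)/9 = -2 + sqrt(9)/9 = -2 + (1/9)*3 = -2 + 1/3 = -5/3 ≈ -1.6667)
605*C = 605*(-5/3) = -3025/3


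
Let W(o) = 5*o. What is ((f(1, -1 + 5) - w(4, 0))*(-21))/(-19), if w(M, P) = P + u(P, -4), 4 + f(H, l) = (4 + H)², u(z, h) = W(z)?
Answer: 441/19 ≈ 23.211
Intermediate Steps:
u(z, h) = 5*z
f(H, l) = -4 + (4 + H)²
w(M, P) = 6*P (w(M, P) = P + 5*P = 6*P)
((f(1, -1 + 5) - w(4, 0))*(-21))/(-19) = (((-4 + (4 + 1)²) - 6*0)*(-21))/(-19) = (((-4 + 5²) - 1*0)*(-21))*(-1/19) = (((-4 + 25) + 0)*(-21))*(-1/19) = ((21 + 0)*(-21))*(-1/19) = (21*(-21))*(-1/19) = -441*(-1/19) = 441/19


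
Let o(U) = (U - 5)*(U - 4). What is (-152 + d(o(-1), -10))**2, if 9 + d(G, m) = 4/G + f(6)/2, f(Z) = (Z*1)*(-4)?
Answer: 6723649/225 ≈ 29883.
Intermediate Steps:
f(Z) = -4*Z (f(Z) = Z*(-4) = -4*Z)
o(U) = (-5 + U)*(-4 + U)
d(G, m) = -21 + 4/G (d(G, m) = -9 + (4/G - 4*6/2) = -9 + (4/G - 24*1/2) = -9 + (4/G - 12) = -9 + (-12 + 4/G) = -21 + 4/G)
(-152 + d(o(-1), -10))**2 = (-152 + (-21 + 4/(20 + (-1)**2 - 9*(-1))))**2 = (-152 + (-21 + 4/(20 + 1 + 9)))**2 = (-152 + (-21 + 4/30))**2 = (-152 + (-21 + 4*(1/30)))**2 = (-152 + (-21 + 2/15))**2 = (-152 - 313/15)**2 = (-2593/15)**2 = 6723649/225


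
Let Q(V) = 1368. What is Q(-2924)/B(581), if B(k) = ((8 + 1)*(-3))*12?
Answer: -38/9 ≈ -4.2222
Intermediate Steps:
B(k) = -324 (B(k) = (9*(-3))*12 = -27*12 = -324)
Q(-2924)/B(581) = 1368/(-324) = 1368*(-1/324) = -38/9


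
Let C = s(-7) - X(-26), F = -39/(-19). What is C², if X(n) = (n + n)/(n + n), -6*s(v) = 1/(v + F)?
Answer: 297025/318096 ≈ 0.93376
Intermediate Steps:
F = 39/19 (F = -39*(-1/19) = 39/19 ≈ 2.0526)
s(v) = -1/(6*(39/19 + v)) (s(v) = -1/(6*(v + 39/19)) = -1/(6*(39/19 + v)))
X(n) = 1 (X(n) = (2*n)/((2*n)) = (2*n)*(1/(2*n)) = 1)
C = -545/564 (C = -19/(234 + 114*(-7)) - 1*1 = -19/(234 - 798) - 1 = -19/(-564) - 1 = -19*(-1/564) - 1 = 19/564 - 1 = -545/564 ≈ -0.96631)
C² = (-545/564)² = 297025/318096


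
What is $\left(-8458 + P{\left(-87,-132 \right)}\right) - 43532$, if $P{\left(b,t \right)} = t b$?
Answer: $-40506$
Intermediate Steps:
$P{\left(b,t \right)} = b t$
$\left(-8458 + P{\left(-87,-132 \right)}\right) - 43532 = \left(-8458 - -11484\right) - 43532 = \left(-8458 + 11484\right) - 43532 = 3026 - 43532 = -40506$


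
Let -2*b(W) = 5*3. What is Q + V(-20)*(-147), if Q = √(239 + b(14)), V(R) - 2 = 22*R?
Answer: 64386 + √926/2 ≈ 64401.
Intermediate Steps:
b(W) = -15/2 (b(W) = -5*3/2 = -½*15 = -15/2)
V(R) = 2 + 22*R
Q = √926/2 (Q = √(239 - 15/2) = √(463/2) = √926/2 ≈ 15.215)
Q + V(-20)*(-147) = √926/2 + (2 + 22*(-20))*(-147) = √926/2 + (2 - 440)*(-147) = √926/2 - 438*(-147) = √926/2 + 64386 = 64386 + √926/2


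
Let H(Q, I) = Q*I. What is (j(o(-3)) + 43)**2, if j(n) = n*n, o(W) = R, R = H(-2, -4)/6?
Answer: 162409/81 ≈ 2005.0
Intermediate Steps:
H(Q, I) = I*Q
R = 4/3 (R = -4*(-2)/6 = 8*(1/6) = 4/3 ≈ 1.3333)
o(W) = 4/3
j(n) = n**2
(j(o(-3)) + 43)**2 = ((4/3)**2 + 43)**2 = (16/9 + 43)**2 = (403/9)**2 = 162409/81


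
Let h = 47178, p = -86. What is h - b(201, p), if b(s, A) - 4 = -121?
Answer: 47295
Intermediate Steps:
b(s, A) = -117 (b(s, A) = 4 - 121 = -117)
h - b(201, p) = 47178 - 1*(-117) = 47178 + 117 = 47295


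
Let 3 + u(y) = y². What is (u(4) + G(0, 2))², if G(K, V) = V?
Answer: 225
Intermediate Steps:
u(y) = -3 + y²
(u(4) + G(0, 2))² = ((-3 + 4²) + 2)² = ((-3 + 16) + 2)² = (13 + 2)² = 15² = 225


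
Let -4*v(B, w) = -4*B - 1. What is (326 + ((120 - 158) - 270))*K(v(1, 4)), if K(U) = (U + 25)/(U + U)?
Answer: 189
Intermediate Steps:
v(B, w) = ¼ + B (v(B, w) = -(-4*B - 1)/4 = -(-1 - 4*B)/4 = ¼ + B)
K(U) = (25 + U)/(2*U) (K(U) = (25 + U)/((2*U)) = (25 + U)*(1/(2*U)) = (25 + U)/(2*U))
(326 + ((120 - 158) - 270))*K(v(1, 4)) = (326 + ((120 - 158) - 270))*((25 + (¼ + 1))/(2*(¼ + 1))) = (326 + (-38 - 270))*((25 + 5/4)/(2*(5/4))) = (326 - 308)*((½)*(⅘)*(105/4)) = 18*(21/2) = 189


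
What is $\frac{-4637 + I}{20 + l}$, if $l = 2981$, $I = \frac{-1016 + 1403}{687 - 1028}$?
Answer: $- \frac{1581604}{1023341} \approx -1.5455$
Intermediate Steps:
$I = - \frac{387}{341}$ ($I = \frac{387}{-341} = 387 \left(- \frac{1}{341}\right) = - \frac{387}{341} \approx -1.1349$)
$\frac{-4637 + I}{20 + l} = \frac{-4637 - \frac{387}{341}}{20 + 2981} = - \frac{1581604}{341 \cdot 3001} = \left(- \frac{1581604}{341}\right) \frac{1}{3001} = - \frac{1581604}{1023341}$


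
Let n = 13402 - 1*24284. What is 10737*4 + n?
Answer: 32066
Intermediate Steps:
n = -10882 (n = 13402 - 24284 = -10882)
10737*4 + n = 10737*4 - 10882 = 42948 - 10882 = 32066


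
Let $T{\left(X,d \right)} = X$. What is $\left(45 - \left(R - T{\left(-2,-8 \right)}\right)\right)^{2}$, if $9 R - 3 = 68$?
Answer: $\frac{99856}{81} \approx 1232.8$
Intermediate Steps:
$R = \frac{71}{9}$ ($R = \frac{1}{3} + \frac{1}{9} \cdot 68 = \frac{1}{3} + \frac{68}{9} = \frac{71}{9} \approx 7.8889$)
$\left(45 - \left(R - T{\left(-2,-8 \right)}\right)\right)^{2} = \left(45 - \frac{89}{9}\right)^{2} = \left(\frac{316}{9}\right)^{2} = \frac{99856}{81}$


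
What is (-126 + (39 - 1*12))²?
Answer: 9801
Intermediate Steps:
(-126 + (39 - 1*12))² = (-126 + (39 - 12))² = (-126 + 27)² = (-99)² = 9801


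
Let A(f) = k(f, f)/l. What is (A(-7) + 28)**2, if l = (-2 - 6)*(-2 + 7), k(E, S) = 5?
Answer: 49729/64 ≈ 777.02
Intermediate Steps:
l = -40 (l = -8*5 = -40)
A(f) = -1/8 (A(f) = 5/(-40) = 5*(-1/40) = -1/8)
(A(-7) + 28)**2 = (-1/8 + 28)**2 = (223/8)**2 = 49729/64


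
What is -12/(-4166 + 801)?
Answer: 12/3365 ≈ 0.0035661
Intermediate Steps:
-12/(-4166 + 801) = -12/(-3365) = -12*(-1/3365) = 12/3365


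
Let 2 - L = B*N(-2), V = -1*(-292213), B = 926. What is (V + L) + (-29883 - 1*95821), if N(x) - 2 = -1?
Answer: 165585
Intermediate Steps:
N(x) = 1 (N(x) = 2 - 1 = 1)
V = 292213
L = -924 (L = 2 - 926 = -924)
(V + L) + (-29883 - 1*95821) = (292213 - 924) + (-29883 - 1*95821) = 291289 + (-29883 - 95821) = 291289 - 125704 = 165585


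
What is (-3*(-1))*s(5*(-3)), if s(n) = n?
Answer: -45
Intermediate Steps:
(-3*(-1))*s(5*(-3)) = (-3*(-1))*(5*(-3)) = 3*(-15) = -45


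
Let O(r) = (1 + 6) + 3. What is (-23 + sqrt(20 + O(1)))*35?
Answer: -805 + 35*sqrt(30) ≈ -613.30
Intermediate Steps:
O(r) = 10 (O(r) = 7 + 3 = 10)
(-23 + sqrt(20 + O(1)))*35 = (-23 + sqrt(20 + 10))*35 = (-23 + sqrt(30))*35 = -805 + 35*sqrt(30)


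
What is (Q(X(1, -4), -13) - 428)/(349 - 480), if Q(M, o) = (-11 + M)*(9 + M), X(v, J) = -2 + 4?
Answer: 527/131 ≈ 4.0229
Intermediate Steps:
X(v, J) = 2
(Q(X(1, -4), -13) - 428)/(349 - 480) = ((-99 + 2² - 2*2) - 428)/(349 - 480) = ((-99 + 4 - 4) - 428)/(-131) = (-99 - 428)*(-1/131) = -527*(-1/131) = 527/131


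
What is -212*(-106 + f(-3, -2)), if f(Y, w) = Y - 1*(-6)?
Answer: 21836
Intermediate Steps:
f(Y, w) = 6 + Y (f(Y, w) = Y + 6 = 6 + Y)
-212*(-106 + f(-3, -2)) = -212*(-106 + (6 - 3)) = -212*(-106 + 3) = -212*(-103) = 21836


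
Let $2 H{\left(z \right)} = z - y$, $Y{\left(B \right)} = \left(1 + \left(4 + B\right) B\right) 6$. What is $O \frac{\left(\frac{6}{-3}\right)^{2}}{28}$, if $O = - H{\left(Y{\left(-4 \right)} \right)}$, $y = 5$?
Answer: $- \frac{1}{14} \approx -0.071429$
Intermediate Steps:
$Y{\left(B \right)} = 6 + 6 B \left(4 + B\right)$ ($Y{\left(B \right)} = \left(1 + B \left(4 + B\right)\right) 6 = 6 + 6 B \left(4 + B\right)$)
$H{\left(z \right)} = - \frac{5}{2} + \frac{z}{2}$ ($H{\left(z \right)} = \frac{z - 5}{2} = \frac{-5 + z}{2} = - \frac{5}{2} + \frac{z}{2}$)
$O = - \frac{1}{2}$ ($O = - (- \frac{5}{2} + \frac{6 + 6 \left(-4\right)^{2} + 24 \left(-4\right)}{2}) = - (- \frac{5}{2} + \frac{6 + 6 \cdot 16 - 96}{2}) = - (- \frac{5}{2} + \frac{6 + 96 - 96}{2}) = - (- \frac{5}{2} + \frac{1}{2} \cdot 6) = - (- \frac{5}{2} + 3) = \left(-1\right) \frac{1}{2} = - \frac{1}{2} \approx -0.5$)
$O \frac{\left(\frac{6}{-3}\right)^{2}}{28} = - \frac{\left(\frac{6}{-3}\right)^{2} \cdot \frac{1}{28}}{2} = - \frac{\left(6 \left(- \frac{1}{3}\right)\right)^{2} \cdot \frac{1}{28}}{2} = - \frac{\left(-2\right)^{2} \cdot \frac{1}{28}}{2} = - \frac{4 \cdot \frac{1}{28}}{2} = \left(- \frac{1}{2}\right) \frac{1}{7} = - \frac{1}{14}$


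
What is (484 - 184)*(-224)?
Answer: -67200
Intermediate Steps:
(484 - 184)*(-224) = 300*(-224) = -67200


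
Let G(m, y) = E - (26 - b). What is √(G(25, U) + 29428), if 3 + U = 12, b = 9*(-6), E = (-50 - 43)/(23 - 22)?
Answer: √29255 ≈ 171.04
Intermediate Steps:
E = -93 (E = -93/1 = -93*1 = -93)
b = -54
U = 9 (U = -3 + 12 = 9)
G(m, y) = -173 (G(m, y) = -93 - (26 - 1*(-54)) = -93 - (26 + 54) = -93 - 1*80 = -93 - 80 = -173)
√(G(25, U) + 29428) = √(-173 + 29428) = √29255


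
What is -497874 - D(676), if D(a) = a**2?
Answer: -954850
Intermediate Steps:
-497874 - D(676) = -497874 - 1*676**2 = -497874 - 1*456976 = -497874 - 456976 = -954850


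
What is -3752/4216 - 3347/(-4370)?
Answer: -285661/2302990 ≈ -0.12404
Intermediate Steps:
-3752/4216 - 3347/(-4370) = -3752*1/4216 - 3347*(-1/4370) = -469/527 + 3347/4370 = -285661/2302990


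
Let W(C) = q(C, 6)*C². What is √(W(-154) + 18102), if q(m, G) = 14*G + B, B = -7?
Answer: √1844234 ≈ 1358.0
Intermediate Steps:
q(m, G) = -7 + 14*G (q(m, G) = 14*G - 7 = -7 + 14*G)
W(C) = 77*C² (W(C) = (-7 + 14*6)*C² = (-7 + 84)*C² = 77*C²)
√(W(-154) + 18102) = √(77*(-154)² + 18102) = √(77*23716 + 18102) = √(1826132 + 18102) = √1844234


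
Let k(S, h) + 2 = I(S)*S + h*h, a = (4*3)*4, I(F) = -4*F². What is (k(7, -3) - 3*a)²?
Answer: 2277081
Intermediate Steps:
a = 48 (a = 12*4 = 48)
k(S, h) = -2 + h² - 4*S³ (k(S, h) = -2 + ((-4*S²)*S + h*h) = -2 + (-4*S³ + h²) = -2 + (h² - 4*S³) = -2 + h² - 4*S³)
(k(7, -3) - 3*a)² = ((-2 + (-3)² - 4*7³) - 3*48)² = ((-2 + 9 - 4*343) - 144)² = ((-2 + 9 - 1372) - 144)² = (-1365 - 144)² = (-1509)² = 2277081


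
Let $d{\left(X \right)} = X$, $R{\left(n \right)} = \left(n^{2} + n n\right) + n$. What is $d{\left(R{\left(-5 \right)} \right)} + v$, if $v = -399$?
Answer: $-354$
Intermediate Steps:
$R{\left(n \right)} = n + 2 n^{2}$ ($R{\left(n \right)} = \left(n^{2} + n^{2}\right) + n = 2 n^{2} + n = n + 2 n^{2}$)
$d{\left(R{\left(-5 \right)} \right)} + v = - 5 \left(1 + 2 \left(-5\right)\right) - 399 = - 5 \left(1 - 10\right) - 399 = \left(-5\right) \left(-9\right) - 399 = 45 - 399 = -354$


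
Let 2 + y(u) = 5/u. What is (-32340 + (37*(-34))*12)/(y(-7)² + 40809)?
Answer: -1162182/1000001 ≈ -1.1622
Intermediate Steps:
y(u) = -2 + 5/u
(-32340 + (37*(-34))*12)/(y(-7)² + 40809) = (-32340 + (37*(-34))*12)/((-2 + 5/(-7))² + 40809) = (-32340 - 1258*12)/((-2 + 5*(-⅐))² + 40809) = (-32340 - 15096)/((-2 - 5/7)² + 40809) = -47436/((-19/7)² + 40809) = -47436/(361/49 + 40809) = -47436/2000002/49 = -47436*49/2000002 = -1162182/1000001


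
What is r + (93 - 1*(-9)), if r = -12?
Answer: 90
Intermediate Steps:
r + (93 - 1*(-9)) = -12 + (93 - 1*(-9)) = -12 + (93 + 9) = -12 + 102 = 90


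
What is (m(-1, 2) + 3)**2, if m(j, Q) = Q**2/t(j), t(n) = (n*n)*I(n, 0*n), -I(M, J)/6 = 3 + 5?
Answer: 1225/144 ≈ 8.5069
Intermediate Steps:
I(M, J) = -48 (I(M, J) = -6*(3 + 5) = -6*8 = -48)
t(n) = -48*n**2 (t(n) = (n*n)*(-48) = n**2*(-48) = -48*n**2)
m(j, Q) = -Q**2/(48*j**2) (m(j, Q) = Q**2/((-48*j**2)) = Q**2*(-1/(48*j**2)) = -Q**2/(48*j**2))
(m(-1, 2) + 3)**2 = (-1/48*2**2/(-1)**2 + 3)**2 = (-1/48*4*1 + 3)**2 = (-1/12 + 3)**2 = (35/12)**2 = 1225/144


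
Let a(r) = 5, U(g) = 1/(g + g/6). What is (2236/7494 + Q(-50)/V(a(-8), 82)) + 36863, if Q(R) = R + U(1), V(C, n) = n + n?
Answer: 39642063331/1075389 ≈ 36863.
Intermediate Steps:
U(g) = 6/(7*g) (U(g) = 1/(g + g*(1/6)) = 1/(g + g/6) = 1/(7*g/6) = 6/(7*g))
V(C, n) = 2*n
Q(R) = 6/7 + R (Q(R) = R + (6/7)/1 = R + (6/7)*1 = R + 6/7 = 6/7 + R)
(2236/7494 + Q(-50)/V(a(-8), 82)) + 36863 = (2236/7494 + (6/7 - 50)/((2*82))) + 36863 = (2236*(1/7494) - 344/7/164) + 36863 = (1118/3747 - 344/7*1/164) + 36863 = (1118/3747 - 86/287) + 36863 = -1376/1075389 + 36863 = 39642063331/1075389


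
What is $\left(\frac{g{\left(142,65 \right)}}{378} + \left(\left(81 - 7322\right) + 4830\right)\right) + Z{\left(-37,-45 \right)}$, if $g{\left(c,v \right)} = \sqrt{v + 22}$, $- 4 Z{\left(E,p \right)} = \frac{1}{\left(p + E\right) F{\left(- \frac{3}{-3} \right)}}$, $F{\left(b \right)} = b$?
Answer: $- \frac{790807}{328} + \frac{\sqrt{87}}{378} \approx -2411.0$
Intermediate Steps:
$Z{\left(E,p \right)} = - \frac{1}{4 \left(E + p\right)}$ ($Z{\left(E,p \right)} = - \frac{1}{4 \left(p + E\right) \left(- \frac{3}{-3}\right)} = - \frac{1}{4 \left(E + p\right) \left(\left(-3\right) \left(- \frac{1}{3}\right)\right)} = - \frac{1}{4 \left(E + p\right) 1} = - \frac{1}{4 \left(E + p\right)}$)
$g{\left(c,v \right)} = \sqrt{22 + v}$
$\left(\frac{g{\left(142,65 \right)}}{378} + \left(\left(81 - 7322\right) + 4830\right)\right) + Z{\left(-37,-45 \right)} = \left(\frac{\sqrt{22 + 65}}{378} + \left(\left(81 - 7322\right) + 4830\right)\right) - \frac{1}{4 \left(-37\right) + 4 \left(-45\right)} = \left(\sqrt{87} \cdot \frac{1}{378} + \left(-7241 + 4830\right)\right) - \frac{1}{-148 - 180} = \left(\frac{\sqrt{87}}{378} - 2411\right) - \frac{1}{-328} = \left(-2411 + \frac{\sqrt{87}}{378}\right) - - \frac{1}{328} = \left(-2411 + \frac{\sqrt{87}}{378}\right) + \frac{1}{328} = - \frac{790807}{328} + \frac{\sqrt{87}}{378}$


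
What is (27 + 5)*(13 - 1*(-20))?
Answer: 1056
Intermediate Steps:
(27 + 5)*(13 - 1*(-20)) = 32*(13 + 20) = 32*33 = 1056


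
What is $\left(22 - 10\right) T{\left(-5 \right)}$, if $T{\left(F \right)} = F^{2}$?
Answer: $300$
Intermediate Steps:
$\left(22 - 10\right) T{\left(-5 \right)} = \left(22 - 10\right) \left(-5\right)^{2} = 12 \cdot 25 = 300$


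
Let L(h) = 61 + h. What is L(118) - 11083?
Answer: -10904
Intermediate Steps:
L(118) - 11083 = (61 + 118) - 11083 = 179 - 11083 = -10904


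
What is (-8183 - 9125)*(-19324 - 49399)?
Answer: 1189457684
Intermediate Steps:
(-8183 - 9125)*(-19324 - 49399) = -17308*(-68723) = 1189457684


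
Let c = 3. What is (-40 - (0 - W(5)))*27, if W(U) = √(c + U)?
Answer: -1080 + 54*√2 ≈ -1003.6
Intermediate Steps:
W(U) = √(3 + U)
(-40 - (0 - W(5)))*27 = (-40 - (0 - √(3 + 5)))*27 = (-40 - (0 - √8))*27 = (-40 - (0 - 2*√2))*27 = (-40 - (-2)*√2)*27 = (-40 + 2*√2)*27 = -1080 + 54*√2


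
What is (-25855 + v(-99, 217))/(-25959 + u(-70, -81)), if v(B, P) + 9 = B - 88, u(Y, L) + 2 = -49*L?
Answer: 26051/21992 ≈ 1.1846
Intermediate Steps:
u(Y, L) = -2 - 49*L
v(B, P) = -97 + B (v(B, P) = -9 + (B - 88) = -9 + (-88 + B) = -97 + B)
(-25855 + v(-99, 217))/(-25959 + u(-70, -81)) = (-25855 + (-97 - 99))/(-25959 + (-2 - 49*(-81))) = (-25855 - 196)/(-25959 + (-2 + 3969)) = -26051/(-25959 + 3967) = -26051/(-21992) = -26051*(-1/21992) = 26051/21992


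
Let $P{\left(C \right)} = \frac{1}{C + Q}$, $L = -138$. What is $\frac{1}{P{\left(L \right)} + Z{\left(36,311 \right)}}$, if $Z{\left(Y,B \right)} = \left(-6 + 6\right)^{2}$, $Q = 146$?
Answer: $8$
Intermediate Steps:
$Z{\left(Y,B \right)} = 0$ ($Z{\left(Y,B \right)} = 0^{2} = 0$)
$P{\left(C \right)} = \frac{1}{146 + C}$ ($P{\left(C \right)} = \frac{1}{C + 146} = \frac{1}{146 + C}$)
$\frac{1}{P{\left(L \right)} + Z{\left(36,311 \right)}} = \frac{1}{\frac{1}{146 - 138} + 0} = \frac{1}{\frac{1}{8} + 0} = \frac{1}{\frac{1}{8}} = 8$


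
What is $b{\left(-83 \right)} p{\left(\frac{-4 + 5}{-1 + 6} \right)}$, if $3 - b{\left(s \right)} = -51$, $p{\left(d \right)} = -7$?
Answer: $-378$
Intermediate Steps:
$b{\left(s \right)} = 54$ ($b{\left(s \right)} = 3 - -51 = 3 + 51 = 54$)
$b{\left(-83 \right)} p{\left(\frac{-4 + 5}{-1 + 6} \right)} = 54 \left(-7\right) = -378$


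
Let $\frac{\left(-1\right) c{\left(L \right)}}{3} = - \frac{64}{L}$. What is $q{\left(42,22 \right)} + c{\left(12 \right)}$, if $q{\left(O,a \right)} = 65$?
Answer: $81$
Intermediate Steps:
$c{\left(L \right)} = \frac{192}{L}$ ($c{\left(L \right)} = - 3 \left(- \frac{64}{L}\right) = \frac{192}{L}$)
$q{\left(42,22 \right)} + c{\left(12 \right)} = 65 + \frac{192}{12} = 65 + 192 \cdot \frac{1}{12} = 65 + 16 = 81$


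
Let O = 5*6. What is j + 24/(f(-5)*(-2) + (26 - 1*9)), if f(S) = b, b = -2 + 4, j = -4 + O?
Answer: 362/13 ≈ 27.846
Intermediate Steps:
O = 30
j = 26 (j = -4 + 30 = 26)
b = 2
f(S) = 2
j + 24/(f(-5)*(-2) + (26 - 1*9)) = 26 + 24/(2*(-2) + (26 - 1*9)) = 26 + 24/(-4 + (26 - 9)) = 26 + 24/(-4 + 17) = 26 + 24/13 = 362/13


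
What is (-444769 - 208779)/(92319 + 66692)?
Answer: -653548/159011 ≈ -4.1101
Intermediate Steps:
(-444769 - 208779)/(92319 + 66692) = -653548/159011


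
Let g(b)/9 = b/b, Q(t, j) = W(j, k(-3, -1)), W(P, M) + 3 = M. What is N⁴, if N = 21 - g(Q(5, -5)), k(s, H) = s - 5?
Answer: 20736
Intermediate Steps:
k(s, H) = -5 + s
W(P, M) = -3 + M
Q(t, j) = -11 (Q(t, j) = -3 + (-5 - 3) = -3 - 8 = -11)
g(b) = 9 (g(b) = 9*(b/b) = 9*1 = 9)
N = 12 (N = 21 - 1*9 = 21 - 9 = 12)
N⁴ = 12⁴ = 20736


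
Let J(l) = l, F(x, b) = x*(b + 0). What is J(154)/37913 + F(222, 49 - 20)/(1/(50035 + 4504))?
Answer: 13312091495020/37913 ≈ 3.5112e+8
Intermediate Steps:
F(x, b) = b*x (F(x, b) = x*b = b*x)
J(154)/37913 + F(222, 49 - 20)/(1/(50035 + 4504)) = 154/37913 + ((49 - 20)*222)/(1/(50035 + 4504)) = 154*(1/37913) + (29*222)/(1/54539) = 154/37913 + 6438/(1/54539) = 154/37913 + 6438*54539 = 154/37913 + 351122082 = 13312091495020/37913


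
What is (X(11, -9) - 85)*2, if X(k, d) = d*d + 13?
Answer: 18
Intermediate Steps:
X(k, d) = 13 + d² (X(k, d) = d² + 13 = 13 + d²)
(X(11, -9) - 85)*2 = ((13 + (-9)²) - 85)*2 = ((13 + 81) - 85)*2 = (94 - 85)*2 = 9*2 = 18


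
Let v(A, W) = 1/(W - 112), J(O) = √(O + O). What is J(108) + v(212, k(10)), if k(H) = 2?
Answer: -1/110 + 6*√6 ≈ 14.688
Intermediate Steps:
J(O) = √2*√O (J(O) = √(2*O) = √2*√O)
v(A, W) = 1/(-112 + W)
J(108) + v(212, k(10)) = √2*√108 + 1/(-112 + 2) = √2*(6*√3) + 1/(-110) = 6*√6 - 1/110 = -1/110 + 6*√6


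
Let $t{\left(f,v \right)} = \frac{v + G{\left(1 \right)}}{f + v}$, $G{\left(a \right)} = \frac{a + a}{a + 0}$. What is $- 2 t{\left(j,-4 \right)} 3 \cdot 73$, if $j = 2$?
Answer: $-438$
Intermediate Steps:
$G{\left(a \right)} = 2$ ($G{\left(a \right)} = \frac{2 a}{a} = 2$)
$t{\left(f,v \right)} = \frac{2 + v}{f + v}$ ($t{\left(f,v \right)} = \frac{v + 2}{f + v} = \frac{2 + v}{f + v}$)
$- 2 t{\left(j,-4 \right)} 3 \cdot 73 = - 2 \frac{2 - 4}{2 - 4} \cdot 3 \cdot 73 = - 2 \frac{1}{-2} \left(-2\right) 3 \cdot 73 = - 2 \left(\left(- \frac{1}{2}\right) \left(-2\right)\right) 3 \cdot 73 = \left(-2\right) 1 \cdot 3 \cdot 73 = \left(-2\right) 3 \cdot 73 = \left(-6\right) 73 = -438$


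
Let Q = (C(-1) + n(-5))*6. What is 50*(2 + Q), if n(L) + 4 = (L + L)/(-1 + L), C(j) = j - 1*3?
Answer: -1800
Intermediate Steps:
C(j) = -3 + j (C(j) = j - 3 = -3 + j)
n(L) = -4 + 2*L/(-1 + L) (n(L) = -4 + (L + L)/(-1 + L) = -4 + (2*L)/(-1 + L) = -4 + 2*L/(-1 + L))
Q = -38 (Q = ((-3 - 1) + 2*(2 - 1*(-5))/(-1 - 5))*6 = (-4 + 2*(2 + 5)/(-6))*6 = (-4 + 2*(-⅙)*7)*6 = (-4 - 7/3)*6 = -19/3*6 = -38)
50*(2 + Q) = 50*(2 - 38) = 50*(-36) = -1800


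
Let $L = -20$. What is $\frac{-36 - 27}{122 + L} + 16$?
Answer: $\frac{523}{34} \approx 15.382$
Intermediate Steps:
$\frac{-36 - 27}{122 + L} + 16 = \frac{-36 - 27}{122 - 20} + 16 = \frac{-36 - 27}{102} + 16 = \frac{1}{102} \left(-63\right) + 16 = - \frac{21}{34} + 16 = \frac{523}{34}$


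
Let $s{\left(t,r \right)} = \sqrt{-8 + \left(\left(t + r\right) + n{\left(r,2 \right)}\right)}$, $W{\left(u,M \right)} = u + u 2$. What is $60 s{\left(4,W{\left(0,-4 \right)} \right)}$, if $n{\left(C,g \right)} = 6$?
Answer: $60 \sqrt{2} \approx 84.853$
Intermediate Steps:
$W{\left(u,M \right)} = 3 u$ ($W{\left(u,M \right)} = u + 2 u = 3 u$)
$s{\left(t,r \right)} = \sqrt{-2 + r + t}$ ($s{\left(t,r \right)} = \sqrt{-8 + \left(\left(t + r\right) + 6\right)} = \sqrt{-8 + \left(\left(r + t\right) + 6\right)} = \sqrt{-8 + \left(6 + r + t\right)} = \sqrt{-2 + r + t}$)
$60 s{\left(4,W{\left(0,-4 \right)} \right)} = 60 \sqrt{-2 + 3 \cdot 0 + 4} = 60 \sqrt{-2 + 0 + 4} = 60 \sqrt{2}$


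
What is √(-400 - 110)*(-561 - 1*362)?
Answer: -923*I*√510 ≈ -20844.0*I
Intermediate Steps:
√(-400 - 110)*(-561 - 1*362) = √(-510)*(-561 - 362) = (I*√510)*(-923) = -923*I*√510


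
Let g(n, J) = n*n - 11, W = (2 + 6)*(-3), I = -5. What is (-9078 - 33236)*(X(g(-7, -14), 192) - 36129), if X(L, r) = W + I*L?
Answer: 1537817702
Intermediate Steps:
W = -24 (W = 8*(-3) = -24)
g(n, J) = -11 + n**2 (g(n, J) = n**2 - 11 = -11 + n**2)
X(L, r) = -24 - 5*L
(-9078 - 33236)*(X(g(-7, -14), 192) - 36129) = (-9078 - 33236)*((-24 - 5*(-11 + (-7)**2)) - 36129) = -42314*((-24 - 5*(-11 + 49)) - 36129) = -42314*((-24 - 5*38) - 36129) = -42314*((-24 - 190) - 36129) = -42314*(-214 - 36129) = -42314*(-36343) = 1537817702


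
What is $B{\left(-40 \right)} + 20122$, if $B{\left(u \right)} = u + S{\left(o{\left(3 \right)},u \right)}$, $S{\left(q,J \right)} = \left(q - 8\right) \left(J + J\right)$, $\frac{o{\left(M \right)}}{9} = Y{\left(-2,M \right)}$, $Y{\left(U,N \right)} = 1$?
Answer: $20002$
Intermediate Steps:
$o{\left(M \right)} = 9$ ($o{\left(M \right)} = 9 \cdot 1 = 9$)
$S{\left(q,J \right)} = 2 J \left(-8 + q\right)$ ($S{\left(q,J \right)} = \left(-8 + q\right) 2 J = 2 J \left(-8 + q\right)$)
$B{\left(u \right)} = 3 u$ ($B{\left(u \right)} = u + 2 u \left(-8 + 9\right) = u + 2 u 1 = u + 2 u = 3 u$)
$B{\left(-40 \right)} + 20122 = 3 \left(-40\right) + 20122 = -120 + 20122 = 20002$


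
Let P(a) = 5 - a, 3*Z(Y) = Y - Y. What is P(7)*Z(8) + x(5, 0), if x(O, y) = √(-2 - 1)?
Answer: I*√3 ≈ 1.732*I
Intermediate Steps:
Z(Y) = 0 (Z(Y) = (Y - Y)/3 = (⅓)*0 = 0)
x(O, y) = I*√3 (x(O, y) = √(-3) = I*√3)
P(7)*Z(8) + x(5, 0) = (5 - 1*7)*0 + I*√3 = (5 - 7)*0 + I*√3 = -2*0 + I*√3 = 0 + I*√3 = I*√3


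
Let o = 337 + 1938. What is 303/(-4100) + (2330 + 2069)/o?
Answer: 693863/373100 ≈ 1.8597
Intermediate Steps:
o = 2275
303/(-4100) + (2330 + 2069)/o = 303/(-4100) + (2330 + 2069)/2275 = 303*(-1/4100) + 4399*(1/2275) = -303/4100 + 4399/2275 = 693863/373100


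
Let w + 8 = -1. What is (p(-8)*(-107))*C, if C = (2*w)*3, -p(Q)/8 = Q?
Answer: 369792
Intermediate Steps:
w = -9 (w = -8 - 1 = -9)
p(Q) = -8*Q
C = -54 (C = (2*(-9))*3 = -18*3 = -54)
(p(-8)*(-107))*C = (-8*(-8)*(-107))*(-54) = (64*(-107))*(-54) = -6848*(-54) = 369792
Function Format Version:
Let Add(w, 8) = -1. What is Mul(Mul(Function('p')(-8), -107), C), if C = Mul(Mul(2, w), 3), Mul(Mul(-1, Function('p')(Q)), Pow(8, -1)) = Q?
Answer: 369792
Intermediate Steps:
w = -9 (w = Add(-8, -1) = -9)
Function('p')(Q) = Mul(-8, Q)
C = -54 (C = Mul(Mul(2, -9), 3) = Mul(-18, 3) = -54)
Mul(Mul(Function('p')(-8), -107), C) = Mul(Mul(Mul(-8, -8), -107), -54) = Mul(Mul(64, -107), -54) = Mul(-6848, -54) = 369792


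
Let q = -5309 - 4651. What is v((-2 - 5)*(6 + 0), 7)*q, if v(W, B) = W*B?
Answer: 2928240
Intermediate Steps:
v(W, B) = B*W
q = -9960
v((-2 - 5)*(6 + 0), 7)*q = (7*((-2 - 5)*(6 + 0)))*(-9960) = (7*(-7*6))*(-9960) = (7*(-42))*(-9960) = -294*(-9960) = 2928240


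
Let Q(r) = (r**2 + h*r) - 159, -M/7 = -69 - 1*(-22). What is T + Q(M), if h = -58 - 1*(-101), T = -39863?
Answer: 82366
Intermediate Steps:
h = 43 (h = -58 + 101 = 43)
M = 329 (M = -7*(-69 - 1*(-22)) = -7*(-69 + 22) = -7*(-47) = 329)
Q(r) = -159 + r**2 + 43*r (Q(r) = (r**2 + 43*r) - 159 = -159 + r**2 + 43*r)
T + Q(M) = -39863 + (-159 + 329**2 + 43*329) = -39863 + (-159 + 108241 + 14147) = -39863 + 122229 = 82366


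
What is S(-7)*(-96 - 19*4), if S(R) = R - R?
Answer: 0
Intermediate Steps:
S(R) = 0
S(-7)*(-96 - 19*4) = 0*(-96 - 19*4) = 0*(-96 - 76) = 0*(-172) = 0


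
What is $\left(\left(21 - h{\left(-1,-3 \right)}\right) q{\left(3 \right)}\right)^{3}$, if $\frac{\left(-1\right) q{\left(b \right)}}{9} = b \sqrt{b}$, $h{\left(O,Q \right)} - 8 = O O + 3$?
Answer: $- 43046721 \sqrt{3} \approx -7.4559 \cdot 10^{7}$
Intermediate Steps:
$h{\left(O,Q \right)} = 11 + O^{2}$ ($h{\left(O,Q \right)} = 8 + \left(O O + 3\right) = 8 + \left(O^{2} + 3\right) = 8 + \left(3 + O^{2}\right) = 11 + O^{2}$)
$q{\left(b \right)} = - 9 b^{\frac{3}{2}}$ ($q{\left(b \right)} = - 9 b \sqrt{b} = - 9 b^{\frac{3}{2}}$)
$\left(\left(21 - h{\left(-1,-3 \right)}\right) q{\left(3 \right)}\right)^{3} = \left(\left(21 - \left(11 + \left(-1\right)^{2}\right)\right) \left(- 9 \cdot 3^{\frac{3}{2}}\right)\right)^{3} = \left(\left(21 - \left(11 + 1\right)\right) \left(- 9 \cdot 3 \sqrt{3}\right)\right)^{3} = \left(\left(21 - 12\right) \left(- 27 \sqrt{3}\right)\right)^{3} = \left(9 \left(- 27 \sqrt{3}\right)\right)^{3} = \left(- 243 \sqrt{3}\right)^{3} = - 43046721 \sqrt{3}$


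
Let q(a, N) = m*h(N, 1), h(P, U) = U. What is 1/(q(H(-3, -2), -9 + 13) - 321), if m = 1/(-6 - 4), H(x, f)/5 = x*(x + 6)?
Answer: -10/3211 ≈ -0.0031143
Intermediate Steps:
H(x, f) = 5*x*(6 + x) (H(x, f) = 5*(x*(x + 6)) = 5*(x*(6 + x)) = 5*x*(6 + x))
m = -⅒ (m = 1/(-10) = -⅒ ≈ -0.10000)
q(a, N) = -⅒ (q(a, N) = -⅒*1 = -⅒)
1/(q(H(-3, -2), -9 + 13) - 321) = 1/(-⅒ - 321) = 1/(-3211/10) = -10/3211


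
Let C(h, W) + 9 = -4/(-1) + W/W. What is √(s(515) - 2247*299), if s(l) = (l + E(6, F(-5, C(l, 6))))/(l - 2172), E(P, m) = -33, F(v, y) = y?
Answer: I*√1844673316271/1657 ≈ 819.67*I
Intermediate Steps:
C(h, W) = -4 (C(h, W) = -9 + (-4/(-1) + W/W) = -9 + (-4*(-1) + 1) = -9 + (4 + 1) = -9 + 5 = -4)
s(l) = (-33 + l)/(-2172 + l) (s(l) = (l - 33)/(l - 2172) = (-33 + l)/(-2172 + l))
√(s(515) - 2247*299) = √((-33 + 515)/(-2172 + 515) - 2247*299) = √(482/(-1657) - 671853) = √(-1/1657*482 - 671853) = √(-482/1657 - 671853) = √(-1113260903/1657) = I*√1844673316271/1657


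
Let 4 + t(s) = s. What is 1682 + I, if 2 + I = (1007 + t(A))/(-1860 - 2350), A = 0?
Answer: 7071797/4210 ≈ 1679.8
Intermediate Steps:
t(s) = -4 + s
I = -9423/4210 (I = -2 + (1007 + (-4 + 0))/(-1860 - 2350) = -2 + (1007 - 4)/(-4210) = -2 + 1003*(-1/4210) = -2 - 1003/4210 = -9423/4210 ≈ -2.2382)
1682 + I = 1682 - 9423/4210 = 7071797/4210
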